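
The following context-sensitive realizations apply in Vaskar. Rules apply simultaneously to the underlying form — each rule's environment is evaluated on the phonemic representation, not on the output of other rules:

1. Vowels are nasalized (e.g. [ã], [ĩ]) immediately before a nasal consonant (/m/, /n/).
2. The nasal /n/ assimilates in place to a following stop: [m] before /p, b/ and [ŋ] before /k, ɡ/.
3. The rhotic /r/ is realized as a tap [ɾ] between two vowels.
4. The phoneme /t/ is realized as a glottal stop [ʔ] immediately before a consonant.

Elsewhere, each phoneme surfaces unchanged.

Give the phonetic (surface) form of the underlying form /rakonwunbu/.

[rakõnwũmbu]

/r/ (word-initial) is in the target of rule 3 but the environment (between two vowels) is not met → [r].
/a/ (between /r/ and /k/) is in the target of rule 1 but the environment (before a nasal consonant) is not met → [a].
/o/ meets the environment for rule 1 (before a nasal consonant) → [õ].
/n/ (between /o/ and /w/) fails the environment for rule 2, so it stays [n].
/u/ (between /w/ and /n/) occurs before a nasal consonant → [ũ] by rule 1.
/n/ (between /u/ and /b/) occurs before a labial or velar stop → [m] by rule 2.
/u/ (word-final) fails the environment for rule 1, so it stays [u].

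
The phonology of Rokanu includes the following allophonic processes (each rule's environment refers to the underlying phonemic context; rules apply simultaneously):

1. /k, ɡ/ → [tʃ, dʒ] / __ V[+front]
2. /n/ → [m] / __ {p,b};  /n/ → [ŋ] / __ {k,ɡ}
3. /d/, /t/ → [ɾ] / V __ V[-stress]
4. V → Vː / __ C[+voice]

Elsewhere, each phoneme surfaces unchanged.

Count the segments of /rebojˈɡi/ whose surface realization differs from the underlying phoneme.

Segments that undergo a rule: /e/ → [eː] (rule 4); /o/ → [oː] (rule 4); /ɡ/ → [dʒ] (rule 1).
All other segments surface unchanged.

3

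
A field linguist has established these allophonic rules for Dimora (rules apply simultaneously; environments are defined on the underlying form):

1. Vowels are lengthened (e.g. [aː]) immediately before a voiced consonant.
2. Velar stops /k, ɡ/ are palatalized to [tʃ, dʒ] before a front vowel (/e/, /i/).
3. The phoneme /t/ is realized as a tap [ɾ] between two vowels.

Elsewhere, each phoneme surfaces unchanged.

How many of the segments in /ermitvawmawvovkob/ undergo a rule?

5

Segments that undergo a rule: /e/ → [eː] (rule 1); /a/ → [aː] (rule 1); /a/ → [aː] (rule 1); /o/ → [oː] (rule 1); /o/ → [oː] (rule 1).
All other segments surface unchanged.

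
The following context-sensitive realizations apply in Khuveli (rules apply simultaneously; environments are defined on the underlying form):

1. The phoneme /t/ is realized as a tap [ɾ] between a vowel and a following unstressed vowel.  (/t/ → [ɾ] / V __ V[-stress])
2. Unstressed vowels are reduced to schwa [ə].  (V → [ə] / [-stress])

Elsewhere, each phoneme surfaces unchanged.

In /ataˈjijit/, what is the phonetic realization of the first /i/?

/i/ (between /j/ and /j/): rule 2 targets it, but not in an unstressed syllable → unchanged [i].

[i]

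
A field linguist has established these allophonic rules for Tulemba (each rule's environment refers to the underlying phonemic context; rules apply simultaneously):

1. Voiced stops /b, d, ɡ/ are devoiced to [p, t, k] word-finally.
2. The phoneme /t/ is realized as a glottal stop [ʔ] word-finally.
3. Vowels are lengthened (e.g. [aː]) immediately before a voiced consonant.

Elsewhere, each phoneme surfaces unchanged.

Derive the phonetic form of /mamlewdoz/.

/m/ stays [m].
/a/ (between /m/ and /m/): before a voiced consonant, so rule 3 applies → [aː].
/m/ — not in any rule's target class → [m].
/l/ (between /m/ and /e/) is unaffected → [l].
Rule 3 applies to /e/ (between /l/ and /w/: before a voiced consonant) → [eː].
/w/ (between /e/ and /d/) is unaffected → [w].
/d/ — between /w/ and /o/; rule 1 does not apply here → [d].
Rule 3 applies to /o/ (between /d/ and /z/: before a voiced consonant) → [oː].
/z/ stays [z].

[maːmleːwdoːz]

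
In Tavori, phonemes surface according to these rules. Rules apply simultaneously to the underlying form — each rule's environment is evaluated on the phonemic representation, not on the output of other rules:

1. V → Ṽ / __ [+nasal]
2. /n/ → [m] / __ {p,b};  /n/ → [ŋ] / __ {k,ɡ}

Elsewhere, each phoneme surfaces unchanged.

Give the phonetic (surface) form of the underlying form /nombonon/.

/n/ — word-initial; rule 2 does not apply here → [n].
Rule 1 applies to /o/ (between /n/ and /m/: before a nasal consonant) → [õ].
/m/ (between /o/ and /b/) is unaffected → [m].
/b/ (between /m/ and /o/): no rule targets it → [b].
/o/ meets the environment for rule 1 (before a nasal consonant) → [õ].
/n/ (between /o/ and /o/) fails the environment for rule 2, so it stays [n].
/o/ (between /n/ and /n/) occurs before a nasal consonant → [õ] by rule 1.
/n/ (word-final) is in the target of rule 2 but the environment (before a labial or velar stop) is not met → [n].

[nõmbõnõn]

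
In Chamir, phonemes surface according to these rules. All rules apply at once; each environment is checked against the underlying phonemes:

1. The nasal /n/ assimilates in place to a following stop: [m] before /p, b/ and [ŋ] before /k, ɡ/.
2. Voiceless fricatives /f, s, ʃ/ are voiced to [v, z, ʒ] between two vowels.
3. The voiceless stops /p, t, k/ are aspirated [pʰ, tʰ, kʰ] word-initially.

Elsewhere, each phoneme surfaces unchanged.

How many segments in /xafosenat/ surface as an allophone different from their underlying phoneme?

Segments that undergo a rule: /f/ → [v] (rule 2); /s/ → [z] (rule 2).
All other segments surface unchanged.

2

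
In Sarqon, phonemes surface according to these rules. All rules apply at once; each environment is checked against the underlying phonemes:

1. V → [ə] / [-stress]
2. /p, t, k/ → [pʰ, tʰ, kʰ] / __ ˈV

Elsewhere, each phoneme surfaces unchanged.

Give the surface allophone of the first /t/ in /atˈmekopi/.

/t/ (between /a/ and /m/): rule 2 targets it, but not immediately before a stressed vowel → unchanged [t].

[t]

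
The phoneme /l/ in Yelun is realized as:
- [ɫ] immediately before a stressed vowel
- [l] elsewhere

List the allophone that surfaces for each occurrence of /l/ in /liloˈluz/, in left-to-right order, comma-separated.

Occurrence 1 (position 1): no conditioning environment matches → elsewhere allophone [l].
Occurrence 2 (position 3): no conditioning environment matches → elsewhere allophone [l].
Occurrence 3 (position 5): immediately before a stressed vowel → [ɫ].

[l], [l], [ɫ]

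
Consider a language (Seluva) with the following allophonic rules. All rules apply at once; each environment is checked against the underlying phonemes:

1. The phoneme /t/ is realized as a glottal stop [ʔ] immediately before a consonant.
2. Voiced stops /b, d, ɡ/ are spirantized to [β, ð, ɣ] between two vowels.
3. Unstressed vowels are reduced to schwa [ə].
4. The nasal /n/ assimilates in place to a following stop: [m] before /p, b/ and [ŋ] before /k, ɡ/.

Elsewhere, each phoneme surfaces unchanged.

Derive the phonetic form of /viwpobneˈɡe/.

[vəwpəbnəˈɣe]

/v/ — not in any rule's target class → [v].
/i/ meets the environment for rule 3 (in an unstressed syllable) → [ə].
/w/ stays [w].
/p/ — not in any rule's target class → [p].
/o/ (between /p/ and /b/) occurs in an unstressed syllable → [ə] by rule 3.
/b/ (between /o/ and /n/) is in the target of rule 2 but the environment (between two vowels) is not met → [b].
/n/ — between /b/ and /e/; rule 4 does not apply here → [n].
/e/ (between /n/ and /ɡ/) occurs in an unstressed syllable → [ə] by rule 3.
Rule 2 applies to /ɡ/ (between /e/ and /e/: between two vowels) → [ɣ].
/e/ (word-final): rule 3 targets it, but not in an unstressed syllable → unchanged [e].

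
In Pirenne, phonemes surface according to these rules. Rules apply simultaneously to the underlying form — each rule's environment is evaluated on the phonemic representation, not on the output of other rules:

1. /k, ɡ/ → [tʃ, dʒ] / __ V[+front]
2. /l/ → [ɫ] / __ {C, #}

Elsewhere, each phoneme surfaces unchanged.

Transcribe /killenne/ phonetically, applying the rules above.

[tʃiɫlenne]

/k/ (word-initial) occurs before a front vowel → [tʃ] by rule 1.
/i/ — not in any rule's target class → [i].
Rule 2 applies to /l/ (between /i/ and /l/: word-finally or immediately before a consonant) → [ɫ].
/l/ (between /l/ and /e/) fails the environment for rule 2, so it stays [l].
/e/ (between /l/ and /n/): no rule targets it → [e].
/n/ — not in any rule's target class → [n].
/n/ — not in any rule's target class → [n].
/e/ (word-final): no rule targets it → [e].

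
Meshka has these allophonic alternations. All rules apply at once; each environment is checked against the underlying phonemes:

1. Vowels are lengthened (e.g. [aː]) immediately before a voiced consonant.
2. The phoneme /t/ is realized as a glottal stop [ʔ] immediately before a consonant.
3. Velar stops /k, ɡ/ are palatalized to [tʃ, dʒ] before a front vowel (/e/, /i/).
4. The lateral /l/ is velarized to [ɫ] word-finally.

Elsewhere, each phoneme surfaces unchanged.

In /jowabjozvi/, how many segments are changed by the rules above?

Segments that undergo a rule: /o/ → [oː] (rule 1); /a/ → [aː] (rule 1); /o/ → [oː] (rule 1).
All other segments surface unchanged.

3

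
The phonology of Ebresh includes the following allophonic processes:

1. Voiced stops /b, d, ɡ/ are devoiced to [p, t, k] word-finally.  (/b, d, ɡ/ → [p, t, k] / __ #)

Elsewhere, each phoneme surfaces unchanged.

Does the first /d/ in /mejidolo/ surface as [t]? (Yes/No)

/d/ (between /i/ and /o/): rule 1 targets it, but not word-finally → unchanged [d].
The actual realization is [d], not [t].

No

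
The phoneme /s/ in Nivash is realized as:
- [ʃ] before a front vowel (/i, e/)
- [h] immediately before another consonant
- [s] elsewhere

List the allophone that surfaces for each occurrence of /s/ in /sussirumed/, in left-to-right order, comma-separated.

[s], [h], [ʃ]

Occurrence 1 (position 1): no conditioning environment matches → elsewhere allophone [s].
Occurrence 2 (position 3): immediately before another consonant → [h].
Occurrence 3 (position 4): before a front vowel (/i, e/) → [ʃ].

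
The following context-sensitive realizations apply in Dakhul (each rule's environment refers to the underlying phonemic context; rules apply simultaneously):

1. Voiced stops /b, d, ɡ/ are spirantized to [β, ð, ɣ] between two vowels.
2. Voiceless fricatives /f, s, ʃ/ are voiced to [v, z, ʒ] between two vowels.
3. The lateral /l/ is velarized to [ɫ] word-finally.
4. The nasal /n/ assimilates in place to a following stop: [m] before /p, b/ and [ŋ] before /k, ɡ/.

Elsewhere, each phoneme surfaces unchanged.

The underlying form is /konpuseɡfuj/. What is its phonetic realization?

/k/ (word-initial): no rule targets it → [k].
/o/ — not in any rule's target class → [o].
/n/ — between /o/ and /p/, before a labial or velar stop — surfaces as [m] (rule 4).
/p/ (between /n/ and /u/) is unaffected → [p].
/u/ (between /p/ and /s/): no rule targets it → [u].
/s/ meets the environment for rule 2 (between two vowels) → [z].
/e/ (between /s/ and /ɡ/) is unaffected → [e].
/ɡ/ (between /e/ and /f/) fails the environment for rule 1, so it stays [ɡ].
/f/ (between /ɡ/ and /u/) is in the target of rule 2 but the environment (between two vowels) is not met → [f].
/u/ — not in any rule's target class → [u].
/j/ — not in any rule's target class → [j].

[kompuzeɡfuj]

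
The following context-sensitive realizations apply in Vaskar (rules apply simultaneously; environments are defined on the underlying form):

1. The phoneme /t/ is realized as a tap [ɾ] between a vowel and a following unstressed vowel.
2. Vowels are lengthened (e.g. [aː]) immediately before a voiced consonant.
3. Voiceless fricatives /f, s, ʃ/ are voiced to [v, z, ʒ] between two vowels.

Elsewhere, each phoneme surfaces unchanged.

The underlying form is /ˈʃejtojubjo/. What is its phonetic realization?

[ˈʃeːjtoːjuːbjo]

/ʃ/ (word-initial) fails the environment for rule 3, so it stays [ʃ].
/e/ (between /ʃ/ and /j/) occurs before a voiced consonant → [eː] by rule 2.
/j/ — not in any rule's target class → [j].
/t/ — between /j/ and /o/; rule 1 does not apply here → [t].
/o/ — between /t/ and /j/, before a voiced consonant — surfaces as [oː] (rule 2).
/j/ (between /o/ and /u/): no rule targets it → [j].
/u/ (between /j/ and /b/): before a voiced consonant, so rule 2 applies → [uː].
/b/ — not in any rule's target class → [b].
/j/ (between /b/ and /o/) is unaffected → [j].
/o/ (word-final) is in the target of rule 2 but the environment (before a voiced consonant) is not met → [o].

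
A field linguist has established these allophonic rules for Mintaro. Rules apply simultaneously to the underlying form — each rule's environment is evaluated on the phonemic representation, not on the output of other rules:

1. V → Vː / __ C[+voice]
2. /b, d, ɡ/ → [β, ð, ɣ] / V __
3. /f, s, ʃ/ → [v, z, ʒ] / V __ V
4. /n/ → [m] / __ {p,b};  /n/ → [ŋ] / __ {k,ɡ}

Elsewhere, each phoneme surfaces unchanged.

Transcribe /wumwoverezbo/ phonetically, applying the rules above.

[wuːmwoːveːreːzbo]

/w/ (word-initial): no rule targets it → [w].
Rule 1 applies to /u/ (between /w/ and /m/: before a voiced consonant) → [uː].
/m/ — not in any rule's target class → [m].
/w/ stays [w].
/o/ meets the environment for rule 1 (before a voiced consonant) → [oː].
/v/ stays [v].
/e/ — between /v/ and /r/, before a voiced consonant — surfaces as [eː] (rule 1).
/r/ stays [r].
/e/ — between /r/ and /z/, before a voiced consonant — surfaces as [eː] (rule 1).
/z/ (between /e/ and /b/): no rule targets it → [z].
/b/ (between /z/ and /o/) fails the environment for rule 2, so it stays [b].
/o/ (word-final): rule 1 targets it, but not before a voiced consonant → unchanged [o].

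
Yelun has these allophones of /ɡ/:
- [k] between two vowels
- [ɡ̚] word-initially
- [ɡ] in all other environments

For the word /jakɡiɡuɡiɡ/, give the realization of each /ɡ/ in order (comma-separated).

Occurrence 1 (position 4): no conditioning environment matches → elsewhere allophone [ɡ].
Occurrence 2 (position 6): between two vowels → [k].
Occurrence 3 (position 8): between two vowels → [k].
Occurrence 4 (position 10): no conditioning environment matches → elsewhere allophone [ɡ].

[ɡ], [k], [k], [ɡ]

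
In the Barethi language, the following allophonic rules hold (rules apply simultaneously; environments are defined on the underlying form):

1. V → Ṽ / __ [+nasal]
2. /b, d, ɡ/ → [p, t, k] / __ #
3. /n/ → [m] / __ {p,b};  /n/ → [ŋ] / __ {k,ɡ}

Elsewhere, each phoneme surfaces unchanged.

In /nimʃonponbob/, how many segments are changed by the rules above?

6

Segments that undergo a rule: /i/ → [ĩ] (rule 1); /o/ → [õ] (rule 1); /n/ → [m] (rule 3); /o/ → [õ] (rule 1); /n/ → [m] (rule 3); /b/ → [p] (rule 2).
All other segments surface unchanged.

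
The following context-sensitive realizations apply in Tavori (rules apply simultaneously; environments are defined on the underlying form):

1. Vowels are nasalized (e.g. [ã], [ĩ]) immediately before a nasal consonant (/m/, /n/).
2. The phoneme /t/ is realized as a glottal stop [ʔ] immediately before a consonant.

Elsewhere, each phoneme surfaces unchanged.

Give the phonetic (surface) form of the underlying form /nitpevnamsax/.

[niʔpevnãmsax]

/n/ (word-initial): no rule targets it → [n].
/i/ (between /n/ and /t/) fails the environment for rule 1, so it stays [i].
/t/ (between /i/ and /p/) occurs immediately before a consonant → [ʔ] by rule 2.
/p/ — not in any rule's target class → [p].
/e/ (between /p/ and /v/): rule 1 targets it, but not before a nasal consonant → unchanged [e].
/v/ (between /e/ and /n/): no rule targets it → [v].
/n/ (between /v/ and /a/) is unaffected → [n].
Rule 1 applies to /a/ (between /n/ and /m/: before a nasal consonant) → [ã].
/m/ stays [m].
/s/ (between /m/ and /a/): no rule targets it → [s].
/a/ (between /s/ and /x/) fails the environment for rule 1, so it stays [a].
/x/ (word-final) is unaffected → [x].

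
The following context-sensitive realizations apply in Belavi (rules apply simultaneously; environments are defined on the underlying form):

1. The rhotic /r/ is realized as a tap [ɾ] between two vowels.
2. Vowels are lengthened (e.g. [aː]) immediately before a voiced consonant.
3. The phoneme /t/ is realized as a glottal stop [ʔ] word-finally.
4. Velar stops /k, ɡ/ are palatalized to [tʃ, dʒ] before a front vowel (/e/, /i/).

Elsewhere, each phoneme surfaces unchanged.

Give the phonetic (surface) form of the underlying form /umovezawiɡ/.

/u/ (word-initial): before a voiced consonant, so rule 2 applies → [uː].
/o/ meets the environment for rule 2 (before a voiced consonant) → [oː].
/e/ — between /v/ and /z/, before a voiced consonant — surfaces as [eː] (rule 2).
/a/ (between /z/ and /w/): before a voiced consonant, so rule 2 applies → [aː].
/i/ (between /w/ and /ɡ/) occurs before a voiced consonant → [iː] by rule 2.
/ɡ/ (word-final) fails the environment for rule 4, so it stays [ɡ].

[uːmoːveːzaːwiːɡ]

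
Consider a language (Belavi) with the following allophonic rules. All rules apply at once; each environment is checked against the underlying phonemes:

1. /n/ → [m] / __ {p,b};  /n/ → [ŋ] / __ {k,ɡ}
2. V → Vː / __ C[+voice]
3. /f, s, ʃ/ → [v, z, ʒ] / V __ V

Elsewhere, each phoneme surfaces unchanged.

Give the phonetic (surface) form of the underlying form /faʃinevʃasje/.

[faʒiːneːvʃasje]

/f/ (word-initial) fails the environment for rule 3, so it stays [f].
/a/ (between /f/ and /ʃ/) is in the target of rule 2 but the environment (before a voiced consonant) is not met → [a].
/ʃ/ — between /a/ and /i/, between two vowels — surfaces as [ʒ] (rule 3).
/i/ (between /ʃ/ and /n/): before a voiced consonant, so rule 2 applies → [iː].
/n/ (between /i/ and /e/) is in the target of rule 1 but the environment (before a labial or velar stop) is not met → [n].
Rule 2 applies to /e/ (between /n/ and /v/: before a voiced consonant) → [eː].
/v/ — not in any rule's target class → [v].
/ʃ/ (between /v/ and /a/) is in the target of rule 3 but the environment (between two vowels) is not met → [ʃ].
/a/ — between /ʃ/ and /s/; rule 2 does not apply here → [a].
/s/ — between /a/ and /j/; rule 3 does not apply here → [s].
/j/ stays [j].
/e/ (word-final) fails the environment for rule 2, so it stays [e].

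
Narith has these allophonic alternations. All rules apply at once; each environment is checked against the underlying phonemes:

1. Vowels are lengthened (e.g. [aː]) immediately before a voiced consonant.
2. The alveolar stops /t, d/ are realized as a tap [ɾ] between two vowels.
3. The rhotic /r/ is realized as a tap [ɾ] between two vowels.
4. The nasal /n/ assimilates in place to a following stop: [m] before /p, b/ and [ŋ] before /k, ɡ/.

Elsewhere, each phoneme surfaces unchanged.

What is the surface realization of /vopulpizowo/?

/v/ (word-initial) is unaffected → [v].
/o/ — between /v/ and /p/; rule 1 does not apply here → [o].
/p/ stays [p].
/u/ (between /p/ and /l/): before a voiced consonant, so rule 1 applies → [uː].
/l/ (between /u/ and /p/) is unaffected → [l].
/p/ (between /l/ and /i/): no rule targets it → [p].
/i/ meets the environment for rule 1 (before a voiced consonant) → [iː].
/z/ (between /i/ and /o/) is unaffected → [z].
/o/ (between /z/ and /w/): before a voiced consonant, so rule 1 applies → [oː].
/w/ stays [w].
/o/ — word-final; rule 1 does not apply here → [o].

[vopuːlpiːzoːwo]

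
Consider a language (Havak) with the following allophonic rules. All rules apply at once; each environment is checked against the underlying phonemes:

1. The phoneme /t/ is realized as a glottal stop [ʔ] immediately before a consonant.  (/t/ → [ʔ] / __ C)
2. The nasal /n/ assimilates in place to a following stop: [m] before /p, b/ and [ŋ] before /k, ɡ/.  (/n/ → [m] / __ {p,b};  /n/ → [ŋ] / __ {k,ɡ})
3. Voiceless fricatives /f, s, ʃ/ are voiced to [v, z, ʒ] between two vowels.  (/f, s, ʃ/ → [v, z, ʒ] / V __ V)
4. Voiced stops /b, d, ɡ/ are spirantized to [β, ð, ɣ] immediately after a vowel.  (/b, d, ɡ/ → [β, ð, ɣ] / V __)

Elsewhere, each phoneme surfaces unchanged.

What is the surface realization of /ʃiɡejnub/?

/ʃ/ (word-initial): rule 3 targets it, but not between two vowels → unchanged [ʃ].
/i/ (between /ʃ/ and /ɡ/): no rule targets it → [i].
/ɡ/ (between /i/ and /e/) occurs immediately after a vowel → [ɣ] by rule 4.
/e/ (between /ɡ/ and /j/): no rule targets it → [e].
/j/ stays [j].
/n/ (between /j/ and /u/): rule 2 targets it, but not before a labial or velar stop → unchanged [n].
/u/ (between /n/ and /b/) is unaffected → [u].
/b/ (word-final) occurs immediately after a vowel → [β] by rule 4.

[ʃiɣejnuβ]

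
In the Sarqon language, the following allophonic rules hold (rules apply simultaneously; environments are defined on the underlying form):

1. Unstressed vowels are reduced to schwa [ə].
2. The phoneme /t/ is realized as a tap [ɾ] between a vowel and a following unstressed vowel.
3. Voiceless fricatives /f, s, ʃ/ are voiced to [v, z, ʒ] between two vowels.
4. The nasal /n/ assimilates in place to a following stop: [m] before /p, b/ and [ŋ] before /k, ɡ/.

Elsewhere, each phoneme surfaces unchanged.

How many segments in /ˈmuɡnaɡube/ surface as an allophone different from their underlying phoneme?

3

Segments that undergo a rule: /a/ → [ə] (rule 1); /u/ → [ə] (rule 1); /e/ → [ə] (rule 1).
All other segments surface unchanged.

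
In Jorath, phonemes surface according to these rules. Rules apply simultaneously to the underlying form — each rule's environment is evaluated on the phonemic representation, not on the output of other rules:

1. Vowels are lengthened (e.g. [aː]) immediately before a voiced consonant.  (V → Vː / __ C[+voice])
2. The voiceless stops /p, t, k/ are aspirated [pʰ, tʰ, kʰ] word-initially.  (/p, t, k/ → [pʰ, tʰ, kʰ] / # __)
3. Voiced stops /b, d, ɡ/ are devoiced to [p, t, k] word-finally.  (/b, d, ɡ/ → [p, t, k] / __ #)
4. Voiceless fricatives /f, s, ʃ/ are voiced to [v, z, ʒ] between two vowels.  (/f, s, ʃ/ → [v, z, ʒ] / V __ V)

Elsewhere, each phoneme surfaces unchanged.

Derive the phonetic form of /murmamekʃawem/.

/u/ meets the environment for rule 1 (before a voiced consonant) → [uː].
Rule 1 applies to /a/ (between /m/ and /m/: before a voiced consonant) → [aː].
/e/ (between /m/ and /k/) fails the environment for rule 1, so it stays [e].
/k/ — between /e/ and /ʃ/; rule 2 does not apply here → [k].
/ʃ/ (between /k/ and /a/) fails the environment for rule 4, so it stays [ʃ].
/a/ (between /ʃ/ and /w/) occurs before a voiced consonant → [aː] by rule 1.
/e/ — between /w/ and /m/, before a voiced consonant — surfaces as [eː] (rule 1).

[muːrmaːmekʃaːweːm]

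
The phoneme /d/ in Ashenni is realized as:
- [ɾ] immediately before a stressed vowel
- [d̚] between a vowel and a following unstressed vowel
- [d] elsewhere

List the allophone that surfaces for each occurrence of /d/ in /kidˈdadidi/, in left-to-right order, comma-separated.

Occurrence 1 (position 3): no conditioning environment matches → elsewhere allophone [d].
Occurrence 2 (position 4): immediately before a stressed vowel → [ɾ].
Occurrence 3 (position 6): between a vowel and a following unstressed vowel → [d̚].
Occurrence 4 (position 8): between a vowel and a following unstressed vowel → [d̚].

[d], [ɾ], [d̚], [d̚]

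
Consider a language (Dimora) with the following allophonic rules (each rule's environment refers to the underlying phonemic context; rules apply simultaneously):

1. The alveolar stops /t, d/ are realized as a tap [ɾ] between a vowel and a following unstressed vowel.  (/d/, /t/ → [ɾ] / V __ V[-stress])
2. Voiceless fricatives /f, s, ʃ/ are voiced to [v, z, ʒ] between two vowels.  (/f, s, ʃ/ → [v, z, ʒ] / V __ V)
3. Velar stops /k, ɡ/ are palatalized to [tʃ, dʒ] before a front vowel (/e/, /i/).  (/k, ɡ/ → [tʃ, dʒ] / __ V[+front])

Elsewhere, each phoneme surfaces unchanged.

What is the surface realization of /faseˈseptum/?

[fazeˈzeptum]

/f/ (word-initial) fails the environment for rule 2, so it stays [f].
/a/ stays [a].
/s/ (between /a/ and /e/): between two vowels, so rule 2 applies → [z].
/e/ stays [e].
/s/ — between /e/ and /e/, between two vowels — surfaces as [z] (rule 2).
/e/ — not in any rule's target class → [e].
/p/ (between /e/ and /t/) is unaffected → [p].
/t/ (between /p/ and /u/) fails the environment for rule 1, so it stays [t].
/u/ (between /t/ and /m/): no rule targets it → [u].
/m/ (word-final) is unaffected → [m].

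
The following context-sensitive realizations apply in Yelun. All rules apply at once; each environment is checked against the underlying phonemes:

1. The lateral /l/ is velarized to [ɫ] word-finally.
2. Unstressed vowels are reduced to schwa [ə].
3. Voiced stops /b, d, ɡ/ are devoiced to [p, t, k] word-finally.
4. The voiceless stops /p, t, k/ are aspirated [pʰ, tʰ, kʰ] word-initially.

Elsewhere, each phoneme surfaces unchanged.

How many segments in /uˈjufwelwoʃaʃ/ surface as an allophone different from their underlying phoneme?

Segments that undergo a rule: /u/ → [ə] (rule 2); /e/ → [ə] (rule 2); /o/ → [ə] (rule 2); /a/ → [ə] (rule 2).
All other segments surface unchanged.

4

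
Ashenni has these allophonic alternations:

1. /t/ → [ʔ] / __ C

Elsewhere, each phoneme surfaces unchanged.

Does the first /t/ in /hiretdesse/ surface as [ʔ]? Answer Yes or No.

Yes

/t/ — between /e/ and /d/, immediately before a consonant — surfaces as [ʔ] (rule 1).
The actual realization is [ʔ], which matches [ʔ].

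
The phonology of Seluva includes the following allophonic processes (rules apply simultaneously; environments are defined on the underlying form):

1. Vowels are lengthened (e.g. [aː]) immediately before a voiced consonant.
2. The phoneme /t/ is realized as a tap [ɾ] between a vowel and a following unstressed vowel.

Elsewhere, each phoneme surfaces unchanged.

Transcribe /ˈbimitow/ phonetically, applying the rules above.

[ˈbiːmiɾoːw]

/b/ (word-initial): no rule targets it → [b].
/i/ meets the environment for rule 1 (before a voiced consonant) → [iː].
/m/ (between /i/ and /i/): no rule targets it → [m].
/i/ (between /m/ and /t/) is in the target of rule 1 but the environment (before a voiced consonant) is not met → [i].
/t/ meets the environment for rule 2 (between a vowel and a following unstressed vowel) → [ɾ].
Rule 1 applies to /o/ (between /t/ and /w/: before a voiced consonant) → [oː].
/w/ stays [w].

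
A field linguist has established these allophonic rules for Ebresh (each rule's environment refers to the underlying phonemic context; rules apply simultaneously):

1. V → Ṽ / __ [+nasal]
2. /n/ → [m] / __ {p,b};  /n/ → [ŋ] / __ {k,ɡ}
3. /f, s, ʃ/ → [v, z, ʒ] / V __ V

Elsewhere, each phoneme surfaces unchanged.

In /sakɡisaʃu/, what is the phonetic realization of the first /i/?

[i]

/i/ (between /ɡ/ and /s/) is in the target of rule 1 but the environment (before a nasal consonant) is not met → [i].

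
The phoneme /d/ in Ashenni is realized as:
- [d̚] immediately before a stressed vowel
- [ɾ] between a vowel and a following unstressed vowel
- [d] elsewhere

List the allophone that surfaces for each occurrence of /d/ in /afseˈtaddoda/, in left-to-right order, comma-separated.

[d], [d], [ɾ]

Occurrence 1 (position 7): no conditioning environment matches → elsewhere allophone [d].
Occurrence 2 (position 8): no conditioning environment matches → elsewhere allophone [d].
Occurrence 3 (position 10): between a vowel and a following unstressed vowel → [ɾ].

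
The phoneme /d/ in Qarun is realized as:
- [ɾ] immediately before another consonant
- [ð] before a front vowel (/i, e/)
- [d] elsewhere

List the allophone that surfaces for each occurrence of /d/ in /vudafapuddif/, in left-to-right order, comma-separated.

[d], [ɾ], [ð]

Occurrence 1 (position 3): no conditioning environment matches → elsewhere allophone [d].
Occurrence 2 (position 9): immediately before another consonant → [ɾ].
Occurrence 3 (position 10): before a front vowel (/i, e/) → [ð].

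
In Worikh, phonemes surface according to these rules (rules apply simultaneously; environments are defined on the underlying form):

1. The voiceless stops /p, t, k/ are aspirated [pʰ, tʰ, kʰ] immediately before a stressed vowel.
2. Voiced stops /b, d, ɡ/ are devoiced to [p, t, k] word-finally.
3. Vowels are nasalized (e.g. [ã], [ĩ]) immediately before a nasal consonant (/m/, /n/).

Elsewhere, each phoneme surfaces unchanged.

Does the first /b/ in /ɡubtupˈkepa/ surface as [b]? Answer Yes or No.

Yes

/b/ (between /u/ and /t/) fails the environment for rule 2, so it stays [b].
The actual realization is [b], which matches [b].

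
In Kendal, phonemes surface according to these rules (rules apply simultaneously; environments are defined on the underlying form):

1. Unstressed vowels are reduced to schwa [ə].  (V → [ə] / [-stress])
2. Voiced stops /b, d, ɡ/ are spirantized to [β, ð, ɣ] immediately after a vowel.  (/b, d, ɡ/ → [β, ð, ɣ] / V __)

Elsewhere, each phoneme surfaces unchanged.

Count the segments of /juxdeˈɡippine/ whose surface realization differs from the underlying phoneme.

Segments that undergo a rule: /u/ → [ə] (rule 1); /e/ → [ə] (rule 1); /ɡ/ → [ɣ] (rule 2); /i/ → [ə] (rule 1); /e/ → [ə] (rule 1).
All other segments surface unchanged.

5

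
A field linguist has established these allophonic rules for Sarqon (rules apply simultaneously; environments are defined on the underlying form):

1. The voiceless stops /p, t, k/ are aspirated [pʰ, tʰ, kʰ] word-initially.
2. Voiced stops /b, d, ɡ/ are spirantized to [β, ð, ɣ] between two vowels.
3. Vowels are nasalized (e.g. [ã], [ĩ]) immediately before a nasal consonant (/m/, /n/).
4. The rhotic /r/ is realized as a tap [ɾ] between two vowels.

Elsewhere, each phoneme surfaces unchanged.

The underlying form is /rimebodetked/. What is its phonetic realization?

/r/ — word-initial; rule 4 does not apply here → [r].
/i/ — between /r/ and /m/, before a nasal consonant — surfaces as [ĩ] (rule 3).
/e/ (between /m/ and /b/) fails the environment for rule 3, so it stays [e].
/b/ — between /e/ and /o/, between two vowels — surfaces as [β] (rule 2).
/o/ — between /b/ and /d/; rule 3 does not apply here → [o].
/d/ — between /o/ and /e/, between two vowels — surfaces as [ð] (rule 2).
/e/ (between /d/ and /t/): rule 3 targets it, but not before a nasal consonant → unchanged [e].
/t/ (between /e/ and /k/): rule 1 targets it, but not word-initially → unchanged [t].
/k/ — between /t/ and /e/; rule 1 does not apply here → [k].
/e/ — between /k/ and /d/; rule 3 does not apply here → [e].
/d/ (word-final) fails the environment for rule 2, so it stays [d].

[rĩmeβoðetked]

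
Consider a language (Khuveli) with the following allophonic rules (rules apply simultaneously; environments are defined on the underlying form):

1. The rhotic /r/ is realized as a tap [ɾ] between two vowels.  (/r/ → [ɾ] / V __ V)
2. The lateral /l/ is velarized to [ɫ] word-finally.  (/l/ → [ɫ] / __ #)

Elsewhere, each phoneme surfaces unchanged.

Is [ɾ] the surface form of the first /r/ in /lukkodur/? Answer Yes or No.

No

/r/ (word-final) fails the environment for rule 1, so it stays [r].
The actual realization is [r], not [ɾ].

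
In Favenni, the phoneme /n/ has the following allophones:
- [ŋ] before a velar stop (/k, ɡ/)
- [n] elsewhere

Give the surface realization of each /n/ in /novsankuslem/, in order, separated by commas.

[n], [ŋ]

Occurrence 1 (position 1): no conditioning environment matches → elsewhere allophone [n].
Occurrence 2 (position 6): before a velar stop → [ŋ].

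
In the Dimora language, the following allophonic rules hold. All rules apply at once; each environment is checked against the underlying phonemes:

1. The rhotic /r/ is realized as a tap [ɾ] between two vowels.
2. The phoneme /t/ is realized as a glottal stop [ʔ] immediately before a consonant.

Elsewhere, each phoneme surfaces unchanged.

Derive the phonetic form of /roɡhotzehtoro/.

/r/ (word-initial): rule 1 targets it, but not between two vowels → unchanged [r].
/o/ — not in any rule's target class → [o].
/ɡ/ stays [ɡ].
/h/ (between /ɡ/ and /o/) is unaffected → [h].
/o/ — not in any rule's target class → [o].
/t/ (between /o/ and /z/): immediately before a consonant, so rule 2 applies → [ʔ].
/z/ stays [z].
/e/ (between /z/ and /h/): no rule targets it → [e].
/h/ (between /e/ and /t/) is unaffected → [h].
/t/ (between /h/ and /o/): rule 2 targets it, but not immediately before a consonant → unchanged [t].
/o/ (between /t/ and /r/) is unaffected → [o].
Rule 1 applies to /r/ (between /o/ and /o/: between two vowels) → [ɾ].
/o/ stays [o].

[roɡhoʔzehtoɾo]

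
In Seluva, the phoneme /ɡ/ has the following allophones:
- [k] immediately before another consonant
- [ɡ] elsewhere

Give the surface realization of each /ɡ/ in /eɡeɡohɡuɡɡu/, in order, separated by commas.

[ɡ], [ɡ], [ɡ], [k], [ɡ]

Occurrence 1 (position 2): no conditioning environment matches → elsewhere allophone [ɡ].
Occurrence 2 (position 4): no conditioning environment matches → elsewhere allophone [ɡ].
Occurrence 3 (position 7): no conditioning environment matches → elsewhere allophone [ɡ].
Occurrence 4 (position 9): immediately before another consonant → [k].
Occurrence 5 (position 10): no conditioning environment matches → elsewhere allophone [ɡ].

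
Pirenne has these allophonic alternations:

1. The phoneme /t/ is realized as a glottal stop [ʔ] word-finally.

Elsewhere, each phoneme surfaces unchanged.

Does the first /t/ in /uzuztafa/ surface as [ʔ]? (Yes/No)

/t/ (between /z/ and /a/) is in the target of rule 1 but the environment (word-finally) is not met → [t].
The actual realization is [t], not [ʔ].

No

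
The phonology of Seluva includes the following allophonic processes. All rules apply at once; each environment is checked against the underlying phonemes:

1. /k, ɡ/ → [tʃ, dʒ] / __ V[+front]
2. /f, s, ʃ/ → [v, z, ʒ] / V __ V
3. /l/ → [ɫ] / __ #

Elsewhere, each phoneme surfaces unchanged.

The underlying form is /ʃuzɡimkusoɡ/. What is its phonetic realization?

/ʃ/ — word-initial; rule 2 does not apply here → [ʃ].
/u/ (between /ʃ/ and /z/) is unaffected → [u].
/z/ (between /u/ and /ɡ/) is unaffected → [z].
/ɡ/ (between /z/ and /i/) occurs before a front vowel → [dʒ] by rule 1.
/i/ (between /ɡ/ and /m/): no rule targets it → [i].
/m/ (between /i/ and /k/) is unaffected → [m].
/k/ — between /m/ and /u/; rule 1 does not apply here → [k].
/u/ (between /k/ and /s/) is unaffected → [u].
/s/ (between /u/ and /o/): between two vowels, so rule 2 applies → [z].
/o/ (between /s/ and /ɡ/): no rule targets it → [o].
/ɡ/ (word-final) fails the environment for rule 1, so it stays [ɡ].

[ʃuzdʒimkuzoɡ]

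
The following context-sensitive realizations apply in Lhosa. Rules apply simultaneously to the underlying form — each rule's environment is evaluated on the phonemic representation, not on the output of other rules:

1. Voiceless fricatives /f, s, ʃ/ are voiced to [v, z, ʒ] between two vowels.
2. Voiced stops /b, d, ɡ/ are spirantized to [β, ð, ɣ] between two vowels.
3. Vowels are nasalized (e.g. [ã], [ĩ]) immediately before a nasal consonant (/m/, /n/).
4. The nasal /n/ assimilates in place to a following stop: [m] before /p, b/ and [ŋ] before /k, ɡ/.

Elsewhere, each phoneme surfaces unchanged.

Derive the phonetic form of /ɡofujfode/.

/ɡ/ — word-initial; rule 2 does not apply here → [ɡ].
/o/ — between /ɡ/ and /f/; rule 3 does not apply here → [o].
/f/ (between /o/ and /u/) occurs between two vowels → [v] by rule 1.
/u/ — between /f/ and /j/; rule 3 does not apply here → [u].
/f/ (between /j/ and /o/): rule 1 targets it, but not between two vowels → unchanged [f].
/o/ (between /f/ and /d/): rule 3 targets it, but not before a nasal consonant → unchanged [o].
/d/ — between /o/ and /e/, between two vowels — surfaces as [ð] (rule 2).
/e/ (word-final) fails the environment for rule 3, so it stays [e].

[ɡovujfoðe]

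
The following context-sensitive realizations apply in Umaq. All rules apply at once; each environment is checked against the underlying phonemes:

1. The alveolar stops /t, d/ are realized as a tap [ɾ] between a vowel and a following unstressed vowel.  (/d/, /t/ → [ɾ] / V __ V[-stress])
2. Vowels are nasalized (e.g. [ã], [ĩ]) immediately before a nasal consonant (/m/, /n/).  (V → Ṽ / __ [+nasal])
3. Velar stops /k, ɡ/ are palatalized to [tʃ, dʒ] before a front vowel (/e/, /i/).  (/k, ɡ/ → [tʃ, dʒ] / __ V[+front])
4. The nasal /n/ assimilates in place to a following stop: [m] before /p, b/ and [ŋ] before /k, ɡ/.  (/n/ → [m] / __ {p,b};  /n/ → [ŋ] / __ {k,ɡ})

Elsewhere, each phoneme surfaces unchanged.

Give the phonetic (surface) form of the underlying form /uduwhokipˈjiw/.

/u/ — word-initial; rule 2 does not apply here → [u].
Rule 1 applies to /d/ (between /u/ and /u/: between a vowel and a following unstressed vowel) → [ɾ].
/u/ (between /d/ and /w/) fails the environment for rule 2, so it stays [u].
/o/ (between /h/ and /k/) fails the environment for rule 2, so it stays [o].
/k/ (between /o/ and /i/) occurs before a front vowel → [tʃ] by rule 3.
/i/ — between /k/ and /p/; rule 2 does not apply here → [i].
/i/ (between /j/ and /w/): rule 2 targets it, but not before a nasal consonant → unchanged [i].

[uɾuwhotʃipˈjiw]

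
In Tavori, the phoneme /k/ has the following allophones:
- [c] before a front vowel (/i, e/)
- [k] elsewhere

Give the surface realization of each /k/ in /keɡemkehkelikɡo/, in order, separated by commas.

Occurrence 1 (position 1): before a front vowel → [c].
Occurrence 2 (position 6): before a front vowel → [c].
Occurrence 3 (position 9): before a front vowel → [c].
Occurrence 4 (position 13): no conditioning environment matches → elsewhere allophone [k].

[c], [c], [c], [k]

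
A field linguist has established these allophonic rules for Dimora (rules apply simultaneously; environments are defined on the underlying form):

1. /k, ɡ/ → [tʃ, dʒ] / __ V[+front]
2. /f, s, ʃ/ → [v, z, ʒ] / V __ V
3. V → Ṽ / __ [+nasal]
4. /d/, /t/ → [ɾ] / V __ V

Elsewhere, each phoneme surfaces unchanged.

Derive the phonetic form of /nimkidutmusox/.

/n/ stays [n].
/i/ (between /n/ and /m/) occurs before a nasal consonant → [ĩ] by rule 3.
/m/ (between /i/ and /k/) is unaffected → [m].
/k/ meets the environment for rule 1 (before a front vowel) → [tʃ].
/i/ (between /k/ and /d/) is in the target of rule 3 but the environment (before a nasal consonant) is not met → [i].
/d/ meets the environment for rule 4 (between two vowels) → [ɾ].
/u/ (between /d/ and /t/) fails the environment for rule 3, so it stays [u].
/t/ — between /u/ and /m/; rule 4 does not apply here → [t].
/m/ (between /t/ and /u/) is unaffected → [m].
/u/ (between /m/ and /s/): rule 3 targets it, but not before a nasal consonant → unchanged [u].
/s/ (between /u/ and /o/): between two vowels, so rule 2 applies → [z].
/o/ (between /s/ and /x/) is in the target of rule 3 but the environment (before a nasal consonant) is not met → [o].
/x/ — not in any rule's target class → [x].

[nĩmtʃiɾutmuzox]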